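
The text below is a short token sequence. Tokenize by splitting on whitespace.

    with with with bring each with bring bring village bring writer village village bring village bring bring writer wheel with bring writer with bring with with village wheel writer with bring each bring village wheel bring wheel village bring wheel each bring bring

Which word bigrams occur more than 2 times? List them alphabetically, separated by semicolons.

Bigram counts meeting the condition (more than 2 times):
  bring bring: 3
  bring village: 3
  bring writer: 3
  village bring: 4
  with bring: 5
  with with: 3

bring bring; bring village; bring writer; village bring; with bring; with with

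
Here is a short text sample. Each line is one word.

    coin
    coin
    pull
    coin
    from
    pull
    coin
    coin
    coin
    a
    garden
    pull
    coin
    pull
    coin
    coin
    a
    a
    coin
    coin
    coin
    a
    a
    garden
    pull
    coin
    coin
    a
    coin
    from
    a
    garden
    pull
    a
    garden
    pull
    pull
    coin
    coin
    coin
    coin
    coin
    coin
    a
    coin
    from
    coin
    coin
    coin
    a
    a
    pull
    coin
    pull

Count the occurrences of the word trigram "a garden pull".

Scanning the 52 overlapping trigram windows for "a garden pull":
  position 10–12: a garden pull
  position 23–25: a garden pull
  position 31–33: a garden pull
  position 34–36: a garden pull

4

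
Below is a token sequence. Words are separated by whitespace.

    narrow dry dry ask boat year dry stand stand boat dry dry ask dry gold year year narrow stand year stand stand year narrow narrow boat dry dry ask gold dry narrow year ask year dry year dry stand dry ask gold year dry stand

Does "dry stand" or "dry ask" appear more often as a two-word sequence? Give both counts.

"dry stand": 3 occurrences
"dry ask": 4 occurrences

"dry ask" (4 vs 3)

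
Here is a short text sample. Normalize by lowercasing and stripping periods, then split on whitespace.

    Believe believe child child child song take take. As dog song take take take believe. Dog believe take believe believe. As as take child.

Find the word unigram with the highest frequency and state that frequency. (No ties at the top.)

"take", 7 times

Unigram frequencies (highest first):
  take: 7
  believe: 6
  child: 4
  as: 3
  song: 2
  dog: 2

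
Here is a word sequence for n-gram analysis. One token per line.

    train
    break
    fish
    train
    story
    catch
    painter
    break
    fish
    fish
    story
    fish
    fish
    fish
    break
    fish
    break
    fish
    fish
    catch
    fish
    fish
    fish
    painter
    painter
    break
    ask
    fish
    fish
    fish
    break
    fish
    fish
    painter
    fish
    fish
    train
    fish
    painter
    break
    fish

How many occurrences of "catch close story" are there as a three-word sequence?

Scanning the 39 overlapping trigram windows for "catch close story":
  (none found)

0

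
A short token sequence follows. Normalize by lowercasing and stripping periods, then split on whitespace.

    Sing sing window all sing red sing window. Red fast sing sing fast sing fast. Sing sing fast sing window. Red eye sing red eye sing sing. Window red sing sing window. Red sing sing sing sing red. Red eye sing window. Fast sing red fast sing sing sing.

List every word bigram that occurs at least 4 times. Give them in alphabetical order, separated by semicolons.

Bigram counts meeting the condition (at least 4 times):
  fast sing: 6
  sing red: 4
  sing sing: 10
  sing window: 6
  window red: 4

fast sing; sing red; sing sing; sing window; window red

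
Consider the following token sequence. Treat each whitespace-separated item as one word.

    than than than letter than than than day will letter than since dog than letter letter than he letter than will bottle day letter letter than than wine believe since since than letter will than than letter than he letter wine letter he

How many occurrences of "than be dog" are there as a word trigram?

0

Scanning the 41 overlapping trigram windows for "than be dog":
  (none found)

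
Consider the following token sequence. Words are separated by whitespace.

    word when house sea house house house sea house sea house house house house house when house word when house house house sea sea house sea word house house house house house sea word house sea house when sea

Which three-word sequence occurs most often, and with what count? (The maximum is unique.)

Trigram frequencies (highest first):
  house house house: 8
  house sea house: 4
  house house sea: 3
  word when house: 2
  sea house house: 2
  sea house sea: 2
  … (14 more, each ≤ 2)

"house house house", 8 times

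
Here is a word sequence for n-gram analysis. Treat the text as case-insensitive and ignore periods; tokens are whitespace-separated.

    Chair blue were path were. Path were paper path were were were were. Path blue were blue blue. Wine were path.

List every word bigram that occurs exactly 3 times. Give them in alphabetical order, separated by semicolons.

path were; were were

Bigram counts meeting the condition (exactly 3 times):
  path were: 3
  were were: 3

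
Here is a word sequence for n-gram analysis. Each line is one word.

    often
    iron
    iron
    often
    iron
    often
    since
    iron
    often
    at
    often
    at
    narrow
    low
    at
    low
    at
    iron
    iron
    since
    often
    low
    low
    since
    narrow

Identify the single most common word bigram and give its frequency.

Bigram frequencies (highest first):
  iron often: 3
  often iron: 2
  iron iron: 2
  often at: 2
  low at: 2
  often since: 1
  … (12 more, each ≤ 1)

"iron often", 3 times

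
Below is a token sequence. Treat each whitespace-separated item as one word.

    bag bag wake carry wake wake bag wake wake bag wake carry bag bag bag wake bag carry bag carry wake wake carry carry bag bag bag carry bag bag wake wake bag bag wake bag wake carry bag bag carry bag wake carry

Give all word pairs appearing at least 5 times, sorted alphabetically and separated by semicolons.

Bigram counts meeting the condition (at least 5 times):
  bag bag: 8
  bag wake: 8
  carry bag: 6
  wake bag: 5
  wake carry: 5

bag bag; bag wake; carry bag; wake bag; wake carry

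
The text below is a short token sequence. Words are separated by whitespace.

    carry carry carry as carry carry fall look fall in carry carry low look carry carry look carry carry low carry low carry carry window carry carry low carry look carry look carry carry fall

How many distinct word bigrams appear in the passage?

15

35 tokens → 34 bigram windows in total.
Repeated bigrams (each contributes count−1 duplicates):
  carry carry: 9
  carry low: 4
  look carry: 4
  carry look: 3
  low carry: 3
  carry fall: 2
19 duplicate windows → 34 − 19 = 15 distinct.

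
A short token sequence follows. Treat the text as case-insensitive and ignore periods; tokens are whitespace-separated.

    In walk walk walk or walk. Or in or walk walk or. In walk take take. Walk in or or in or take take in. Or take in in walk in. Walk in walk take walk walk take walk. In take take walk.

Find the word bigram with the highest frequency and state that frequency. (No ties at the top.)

Bigram frequencies (highest first):
  in walk: 5
  walk walk: 4
  in or: 4
  take walk: 4
  walk in: 4
  walk or: 3
  … (9 more, each ≤ 3)

"in walk", 5 times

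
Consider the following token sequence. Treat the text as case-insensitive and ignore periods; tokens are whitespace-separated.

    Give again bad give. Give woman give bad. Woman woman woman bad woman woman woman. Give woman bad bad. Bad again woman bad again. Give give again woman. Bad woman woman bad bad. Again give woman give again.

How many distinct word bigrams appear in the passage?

38 tokens → 37 bigram windows in total.
Repeated bigrams (each contributes count−1 duplicates):
  woman bad: 5
  woman woman: 5
  bad again: 3
  bad bad: 3
  bad woman: 3
  give again: 3
  give woman: 3
  woman give: 3
  … (3 more repeated)
23 duplicate windows → 37 − 23 = 14 distinct.

14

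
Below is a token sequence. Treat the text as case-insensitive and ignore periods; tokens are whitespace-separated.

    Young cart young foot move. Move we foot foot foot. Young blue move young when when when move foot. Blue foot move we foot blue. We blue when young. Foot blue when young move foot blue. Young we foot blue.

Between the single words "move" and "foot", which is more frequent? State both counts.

"move": 6 occurrences
"foot": 10 occurrences

"foot" (10 vs 6)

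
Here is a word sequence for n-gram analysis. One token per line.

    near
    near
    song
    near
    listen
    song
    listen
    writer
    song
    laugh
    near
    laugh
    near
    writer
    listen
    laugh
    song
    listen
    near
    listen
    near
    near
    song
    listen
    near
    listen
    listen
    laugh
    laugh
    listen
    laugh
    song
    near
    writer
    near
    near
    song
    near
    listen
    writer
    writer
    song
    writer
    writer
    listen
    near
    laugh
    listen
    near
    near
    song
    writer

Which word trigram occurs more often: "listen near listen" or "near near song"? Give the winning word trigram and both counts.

"near near song" (4 vs 2)

"listen near listen": 2 occurrences
"near near song": 4 occurrences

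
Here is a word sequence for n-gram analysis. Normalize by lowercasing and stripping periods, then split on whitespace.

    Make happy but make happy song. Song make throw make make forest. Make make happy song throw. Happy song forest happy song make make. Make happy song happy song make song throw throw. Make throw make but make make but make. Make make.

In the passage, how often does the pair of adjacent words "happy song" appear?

6

Scanning the 42 overlapping bigram windows for "happy song":
  position 5–6: happy song
  position 15–16: happy song
  position 18–19: happy song
  position 21–22: happy song
  position 26–27: happy song
  position 28–29: happy song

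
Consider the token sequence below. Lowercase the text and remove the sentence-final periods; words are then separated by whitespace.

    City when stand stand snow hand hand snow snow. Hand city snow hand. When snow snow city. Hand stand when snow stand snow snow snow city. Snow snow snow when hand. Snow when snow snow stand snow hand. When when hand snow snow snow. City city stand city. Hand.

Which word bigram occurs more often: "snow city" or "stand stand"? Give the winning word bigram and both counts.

"snow city" (3 vs 1)

"snow city": 3 occurrences
"stand stand": 1 occurrence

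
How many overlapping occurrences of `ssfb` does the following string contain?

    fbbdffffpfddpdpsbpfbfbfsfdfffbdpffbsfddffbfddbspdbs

0

Sliding a length-4 window over the 51 characters (48 positions):
  (no match at any position)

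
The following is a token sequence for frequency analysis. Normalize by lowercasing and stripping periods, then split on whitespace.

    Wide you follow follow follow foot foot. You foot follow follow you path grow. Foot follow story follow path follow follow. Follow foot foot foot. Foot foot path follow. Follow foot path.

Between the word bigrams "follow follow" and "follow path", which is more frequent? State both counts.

"follow follow": 6 occurrences
"follow path": 1 occurrence

"follow follow" (6 vs 1)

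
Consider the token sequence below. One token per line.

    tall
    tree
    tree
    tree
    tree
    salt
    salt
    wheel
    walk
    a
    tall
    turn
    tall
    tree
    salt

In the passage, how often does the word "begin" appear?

Scanning the 15 tokens for "begin":
  (none found)

0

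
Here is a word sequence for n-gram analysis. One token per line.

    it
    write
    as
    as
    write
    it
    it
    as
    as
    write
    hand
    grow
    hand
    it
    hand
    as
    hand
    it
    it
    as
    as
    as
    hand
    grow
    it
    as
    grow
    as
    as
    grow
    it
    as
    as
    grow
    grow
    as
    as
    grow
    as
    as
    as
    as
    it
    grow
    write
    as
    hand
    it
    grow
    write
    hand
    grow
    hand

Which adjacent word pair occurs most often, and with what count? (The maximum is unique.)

Bigram frequencies (highest first):
  as as: 10
  it as: 4
  as grow: 4
  hand grow: 3
  hand it: 3
  as hand: 3
  … (15 more, each ≤ 3)

"as as", 10 times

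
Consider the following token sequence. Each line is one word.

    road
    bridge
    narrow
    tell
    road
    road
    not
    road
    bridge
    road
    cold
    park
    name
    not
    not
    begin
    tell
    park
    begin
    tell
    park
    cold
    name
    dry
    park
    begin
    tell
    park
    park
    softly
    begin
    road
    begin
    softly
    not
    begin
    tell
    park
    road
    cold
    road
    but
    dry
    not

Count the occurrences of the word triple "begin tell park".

4

Scanning the 42 overlapping trigram windows for "begin tell park":
  position 16–18: begin tell park
  position 19–21: begin tell park
  position 26–28: begin tell park
  position 36–38: begin tell park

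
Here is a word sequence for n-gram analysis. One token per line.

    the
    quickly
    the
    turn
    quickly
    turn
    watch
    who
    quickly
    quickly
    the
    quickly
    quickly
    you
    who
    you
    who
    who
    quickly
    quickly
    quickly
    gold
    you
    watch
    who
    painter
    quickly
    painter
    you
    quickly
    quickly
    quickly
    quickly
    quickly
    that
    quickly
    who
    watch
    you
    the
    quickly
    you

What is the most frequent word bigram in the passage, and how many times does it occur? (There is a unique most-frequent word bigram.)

"quickly quickly", 8 times

Bigram frequencies (highest first):
  quickly quickly: 8
  the quickly: 3
  quickly the: 2
  watch who: 2
  who quickly: 2
  quickly you: 2
  … (21 more, each ≤ 2)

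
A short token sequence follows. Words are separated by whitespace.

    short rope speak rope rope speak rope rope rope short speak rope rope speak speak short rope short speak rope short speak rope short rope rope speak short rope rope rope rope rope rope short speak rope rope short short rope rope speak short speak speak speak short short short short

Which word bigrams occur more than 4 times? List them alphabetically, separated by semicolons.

rope rope; rope short; rope speak; short rope; short speak; speak rope

Bigram counts meeting the condition (more than 4 times):
  rope rope: 12
  rope short: 6
  rope speak: 5
  short rope: 5
  short speak: 5
  speak rope: 6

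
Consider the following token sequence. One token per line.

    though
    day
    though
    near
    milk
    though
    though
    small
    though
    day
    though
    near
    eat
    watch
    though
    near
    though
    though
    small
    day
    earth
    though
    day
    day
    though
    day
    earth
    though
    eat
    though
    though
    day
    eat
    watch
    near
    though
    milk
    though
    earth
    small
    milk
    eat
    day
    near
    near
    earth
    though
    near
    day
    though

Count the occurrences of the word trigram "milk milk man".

0

Scanning the 48 overlapping trigram windows for "milk milk man":
  (none found)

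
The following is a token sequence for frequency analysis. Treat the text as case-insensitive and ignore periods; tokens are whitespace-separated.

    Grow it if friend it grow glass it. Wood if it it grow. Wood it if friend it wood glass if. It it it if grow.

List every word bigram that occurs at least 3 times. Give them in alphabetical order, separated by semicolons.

Bigram counts meeting the condition (at least 3 times):
  it if: 3
  it it: 3

it if; it it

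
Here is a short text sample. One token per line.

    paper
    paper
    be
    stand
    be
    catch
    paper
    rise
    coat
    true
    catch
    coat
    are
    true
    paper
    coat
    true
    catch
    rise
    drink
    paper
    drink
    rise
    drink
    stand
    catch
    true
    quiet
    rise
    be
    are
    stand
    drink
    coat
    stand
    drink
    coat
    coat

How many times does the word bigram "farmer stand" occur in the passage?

0

Scanning the 37 overlapping bigram windows for "farmer stand":
  (none found)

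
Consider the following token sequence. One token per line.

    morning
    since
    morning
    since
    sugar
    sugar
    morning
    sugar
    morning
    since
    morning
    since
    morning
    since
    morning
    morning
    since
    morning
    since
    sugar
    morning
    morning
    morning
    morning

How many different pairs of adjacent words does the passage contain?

24 tokens → 23 bigram windows in total.
Repeated bigrams (each contributes count−1 duplicates):
  morning since: 7
  since morning: 5
  morning morning: 4
  sugar morning: 3
  since sugar: 2
16 duplicate windows → 23 − 16 = 7 distinct.

7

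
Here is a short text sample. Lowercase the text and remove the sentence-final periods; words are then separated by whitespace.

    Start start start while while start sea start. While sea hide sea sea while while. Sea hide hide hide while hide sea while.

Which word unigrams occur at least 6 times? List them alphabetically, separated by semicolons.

sea; while

Unigram counts meeting the condition (at least 6 times):
  sea: 6
  while: 7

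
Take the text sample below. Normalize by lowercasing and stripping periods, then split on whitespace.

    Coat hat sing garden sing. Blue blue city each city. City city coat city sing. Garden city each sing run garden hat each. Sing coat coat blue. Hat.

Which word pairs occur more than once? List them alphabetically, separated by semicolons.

Bigram counts meeting the condition (more than once):
  city city: 2
  city each: 2
  each sing: 2
  sing garden: 2

city city; city each; each sing; sing garden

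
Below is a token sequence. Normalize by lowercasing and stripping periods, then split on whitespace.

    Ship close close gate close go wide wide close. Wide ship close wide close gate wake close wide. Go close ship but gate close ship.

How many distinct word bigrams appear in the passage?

17

25 tokens → 24 bigram windows in total.
Repeated bigrams (each contributes count−1 duplicates):
  close wide: 3
  close gate: 2
  close ship: 2
  gate close: 2
  ship close: 2
  wide close: 2
7 duplicate windows → 24 − 7 = 17 distinct.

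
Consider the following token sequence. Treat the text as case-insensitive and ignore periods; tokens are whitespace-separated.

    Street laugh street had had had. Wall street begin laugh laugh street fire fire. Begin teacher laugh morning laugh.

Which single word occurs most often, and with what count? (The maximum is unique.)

"laugh", 5 times

Unigram frequencies (highest first):
  laugh: 5
  street: 4
  had: 3
  begin: 2
  fire: 2
  wall: 1
  … (2 more, each ≤ 1)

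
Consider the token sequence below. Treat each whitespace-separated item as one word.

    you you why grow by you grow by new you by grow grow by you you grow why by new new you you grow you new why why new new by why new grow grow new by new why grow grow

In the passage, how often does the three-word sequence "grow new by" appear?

Scanning the 39 overlapping trigram windows for "grow new by":
  position 35–37: grow new by

1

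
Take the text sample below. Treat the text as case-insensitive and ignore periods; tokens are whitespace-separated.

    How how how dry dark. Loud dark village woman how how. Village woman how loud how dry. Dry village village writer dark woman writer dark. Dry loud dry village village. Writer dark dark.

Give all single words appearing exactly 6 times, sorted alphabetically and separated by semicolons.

dark; village

Unigram counts meeting the condition (exactly 6 times):
  dark: 6
  village: 6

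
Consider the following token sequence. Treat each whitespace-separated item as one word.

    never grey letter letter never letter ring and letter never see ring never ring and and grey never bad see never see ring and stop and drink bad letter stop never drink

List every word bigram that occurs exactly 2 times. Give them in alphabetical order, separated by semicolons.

letter never; never see; see ring

Bigram counts meeting the condition (exactly 2 times):
  letter never: 2
  never see: 2
  see ring: 2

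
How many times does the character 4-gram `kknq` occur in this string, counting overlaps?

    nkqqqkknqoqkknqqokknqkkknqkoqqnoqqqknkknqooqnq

Sliding a length-4 window over the 46 characters (43 positions):
  position 6–9: kknq
  position 12–15: kknq
  position 18–21: kknq
  position 23–26: kknq
  position 38–41: kknq

5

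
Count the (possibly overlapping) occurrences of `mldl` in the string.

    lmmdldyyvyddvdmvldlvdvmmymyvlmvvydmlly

0

Sliding a length-4 window over the 38 characters (35 positions):
  (no match at any position)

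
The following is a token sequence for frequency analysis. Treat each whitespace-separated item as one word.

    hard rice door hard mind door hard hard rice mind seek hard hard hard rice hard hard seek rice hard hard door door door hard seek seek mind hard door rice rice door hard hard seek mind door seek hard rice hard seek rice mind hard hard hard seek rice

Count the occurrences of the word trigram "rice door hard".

Scanning the 48 overlapping trigram windows for "rice door hard":
  position 2–4: rice door hard
  position 32–34: rice door hard

2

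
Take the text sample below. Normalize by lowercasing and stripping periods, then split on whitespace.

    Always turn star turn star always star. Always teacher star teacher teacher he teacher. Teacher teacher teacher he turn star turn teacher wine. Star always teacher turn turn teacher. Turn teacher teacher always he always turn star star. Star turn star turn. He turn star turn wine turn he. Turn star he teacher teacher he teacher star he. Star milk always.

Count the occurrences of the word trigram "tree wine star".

0

Scanning the 59 overlapping trigram windows for "tree wine star":
  (none found)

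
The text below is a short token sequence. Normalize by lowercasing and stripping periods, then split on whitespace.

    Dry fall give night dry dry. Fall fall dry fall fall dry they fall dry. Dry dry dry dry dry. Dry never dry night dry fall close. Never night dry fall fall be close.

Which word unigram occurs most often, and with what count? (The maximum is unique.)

"dry", 15 times

Unigram frequencies (highest first):
  dry: 15
  fall: 9
  night: 3
  never: 2
  close: 2
  give: 1
  … (2 more, each ≤ 1)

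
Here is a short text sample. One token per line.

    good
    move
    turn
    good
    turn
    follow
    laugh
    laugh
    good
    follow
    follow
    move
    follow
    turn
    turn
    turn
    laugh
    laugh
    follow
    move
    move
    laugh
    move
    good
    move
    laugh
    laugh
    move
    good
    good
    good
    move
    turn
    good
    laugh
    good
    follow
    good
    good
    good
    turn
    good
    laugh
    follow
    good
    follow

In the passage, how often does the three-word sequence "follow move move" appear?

Scanning the 44 overlapping trigram windows for "follow move move":
  position 19–21: follow move move

1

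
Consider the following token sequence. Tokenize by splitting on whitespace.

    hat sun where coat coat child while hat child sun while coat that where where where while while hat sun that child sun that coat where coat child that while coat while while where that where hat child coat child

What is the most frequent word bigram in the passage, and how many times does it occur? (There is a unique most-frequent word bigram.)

"coat child", 3 times

Bigram frequencies (highest first):
  coat child: 3
  hat sun: 2
  where coat: 2
  while hat: 2
  hat child: 2
  child sun: 2
  … (21 more, each ≤ 2)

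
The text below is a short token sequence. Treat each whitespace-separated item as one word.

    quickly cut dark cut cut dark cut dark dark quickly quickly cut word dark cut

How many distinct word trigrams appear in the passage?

15 tokens → 13 trigram windows in total.
Repeated trigrams (each contributes count−1 duplicates):
  cut dark cut: 2
1 duplicate windows → 13 − 1 = 12 distinct.

12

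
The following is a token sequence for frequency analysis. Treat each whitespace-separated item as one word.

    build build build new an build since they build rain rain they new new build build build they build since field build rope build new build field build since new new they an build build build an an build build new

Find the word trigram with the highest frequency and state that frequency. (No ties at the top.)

"build build build", 3 times

Trigram frequencies (highest first):
  build build build: 3
  build build new: 2
  an build build: 2
  build new an: 1
  new an build: 1
  an build since: 1
  … (29 more, each ≤ 1)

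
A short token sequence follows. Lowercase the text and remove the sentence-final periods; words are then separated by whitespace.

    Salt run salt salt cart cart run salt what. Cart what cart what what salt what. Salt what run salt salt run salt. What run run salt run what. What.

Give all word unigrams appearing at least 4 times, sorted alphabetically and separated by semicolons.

Unigram counts meeting the condition (at least 4 times):
  cart: 4
  run: 7
  salt: 10
  what: 9

cart; run; salt; what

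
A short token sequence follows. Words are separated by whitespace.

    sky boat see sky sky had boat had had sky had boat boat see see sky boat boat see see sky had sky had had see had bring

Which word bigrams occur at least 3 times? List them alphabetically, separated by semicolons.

boat see; see sky; sky had

Bigram counts meeting the condition (at least 3 times):
  boat see: 3
  see sky: 3
  sky had: 4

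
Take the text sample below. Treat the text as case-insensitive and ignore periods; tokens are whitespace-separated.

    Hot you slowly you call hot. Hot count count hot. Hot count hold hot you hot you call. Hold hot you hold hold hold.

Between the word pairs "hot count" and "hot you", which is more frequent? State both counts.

"hot you" (4 vs 2)

"hot count": 2 occurrences
"hot you": 4 occurrences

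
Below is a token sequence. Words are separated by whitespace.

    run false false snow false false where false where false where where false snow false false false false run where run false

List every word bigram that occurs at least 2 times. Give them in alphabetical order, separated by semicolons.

false false; false snow; false where; run false; snow false; where false

Bigram counts meeting the condition (at least 2 times):
  false false: 5
  false snow: 2
  false where: 3
  run false: 2
  snow false: 2
  where false: 3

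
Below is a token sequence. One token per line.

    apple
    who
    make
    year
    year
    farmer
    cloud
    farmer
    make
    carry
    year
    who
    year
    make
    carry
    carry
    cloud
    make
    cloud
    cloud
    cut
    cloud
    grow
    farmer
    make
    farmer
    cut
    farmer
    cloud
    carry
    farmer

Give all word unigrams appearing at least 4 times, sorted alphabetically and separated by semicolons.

Unigram counts meeting the condition (at least 4 times):
  carry: 4
  cloud: 6
  farmer: 6
  make: 5
  year: 4

carry; cloud; farmer; make; year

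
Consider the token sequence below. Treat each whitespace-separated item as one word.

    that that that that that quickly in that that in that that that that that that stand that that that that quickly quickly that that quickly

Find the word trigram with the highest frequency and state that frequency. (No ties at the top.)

"that that that", 9 times

Trigram frequencies (highest first):
  that that that: 9
  that that quickly: 3
  in that that: 2
  that quickly in: 1
  quickly in that: 1
  that that in: 1
  … (7 more, each ≤ 1)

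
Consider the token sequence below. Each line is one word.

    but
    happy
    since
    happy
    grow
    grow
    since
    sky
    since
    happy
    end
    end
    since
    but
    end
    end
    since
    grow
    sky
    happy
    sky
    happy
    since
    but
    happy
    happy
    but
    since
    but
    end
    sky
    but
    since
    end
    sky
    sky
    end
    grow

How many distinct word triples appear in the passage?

34

38 tokens → 36 trigram windows in total.
Repeated trigrams (each contributes count−1 duplicates):
  end end since: 2
  since but end: 2
2 duplicate windows → 36 − 2 = 34 distinct.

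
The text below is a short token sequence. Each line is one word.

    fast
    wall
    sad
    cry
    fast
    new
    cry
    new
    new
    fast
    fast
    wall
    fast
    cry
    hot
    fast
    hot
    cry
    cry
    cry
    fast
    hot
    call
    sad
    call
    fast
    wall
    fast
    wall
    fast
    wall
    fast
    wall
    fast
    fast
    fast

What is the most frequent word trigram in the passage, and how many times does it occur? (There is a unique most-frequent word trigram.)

"fast wall fast", 5 times

Trigram frequencies (highest first):
  fast wall fast: 5
  wall fast wall: 3
  fast wall sad: 1
  wall sad cry: 1
  sad cry fast: 1
  cry fast new: 1
  … (22 more, each ≤ 1)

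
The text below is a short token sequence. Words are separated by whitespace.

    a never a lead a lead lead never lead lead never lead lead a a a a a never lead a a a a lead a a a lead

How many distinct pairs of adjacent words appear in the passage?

8

29 tokens → 28 bigram windows in total.
Repeated bigrams (each contributes count−1 duplicates):
  a a: 9
  a lead: 4
  lead a: 4
  lead lead: 3
  never lead: 3
  a never: 2
  lead never: 2
20 duplicate windows → 28 − 20 = 8 distinct.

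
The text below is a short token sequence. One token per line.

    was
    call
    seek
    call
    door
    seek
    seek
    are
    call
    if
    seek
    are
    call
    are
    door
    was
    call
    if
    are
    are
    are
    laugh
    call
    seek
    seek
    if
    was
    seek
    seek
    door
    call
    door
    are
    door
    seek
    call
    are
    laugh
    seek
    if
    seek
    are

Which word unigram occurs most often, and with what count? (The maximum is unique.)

"seek", 11 times

Unigram frequencies (highest first):
  seek: 11
  are: 9
  call: 8
  door: 5
  if: 4
  was: 3
  … (1 more, each ≤ 2)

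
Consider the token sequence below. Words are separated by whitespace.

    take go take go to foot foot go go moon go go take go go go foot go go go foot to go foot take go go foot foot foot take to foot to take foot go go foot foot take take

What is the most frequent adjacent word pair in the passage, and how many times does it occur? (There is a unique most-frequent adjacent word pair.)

"go go", 8 times

Bigram frequencies (highest first):
  go go: 8
  go foot: 5
  take go: 4
  foot foot: 4
  foot go: 3
  foot take: 3
  … (11 more, each ≤ 2)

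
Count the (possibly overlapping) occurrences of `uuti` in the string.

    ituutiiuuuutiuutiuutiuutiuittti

Sliding a length-4 window over the 31 characters (28 positions):
  position 3–6: uuti
  position 10–13: uuti
  position 14–17: uuti
  position 18–21: uuti
  position 22–25: uuti

5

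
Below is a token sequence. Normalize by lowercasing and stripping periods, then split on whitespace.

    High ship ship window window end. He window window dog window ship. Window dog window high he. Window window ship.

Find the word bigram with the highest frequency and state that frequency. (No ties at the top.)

"window window", 3 times

Bigram frequencies (highest first):
  window window: 3
  ship window: 2
  he window: 2
  window dog: 2
  dog window: 2
  window ship: 2
  … (6 more, each ≤ 1)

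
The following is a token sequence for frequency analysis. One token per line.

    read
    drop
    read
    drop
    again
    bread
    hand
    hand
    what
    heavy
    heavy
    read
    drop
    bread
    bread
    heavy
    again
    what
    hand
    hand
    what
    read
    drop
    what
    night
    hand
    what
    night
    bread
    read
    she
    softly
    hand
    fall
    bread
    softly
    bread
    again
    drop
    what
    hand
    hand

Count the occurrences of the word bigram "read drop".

Scanning the 41 overlapping bigram windows for "read drop":
  position 1–2: read drop
  position 3–4: read drop
  position 12–13: read drop
  position 22–23: read drop

4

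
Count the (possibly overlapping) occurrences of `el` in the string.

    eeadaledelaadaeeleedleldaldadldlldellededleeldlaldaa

Sliding a length-2 window over the 52 characters (51 positions):
  position 9–10: el
  position 16–17: el
  position 22–23: el
  position 35–36: el
  position 44–45: el

5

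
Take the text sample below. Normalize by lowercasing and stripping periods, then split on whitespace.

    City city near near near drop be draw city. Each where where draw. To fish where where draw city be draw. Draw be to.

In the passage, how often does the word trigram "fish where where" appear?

1

Scanning the 22 overlapping trigram windows for "fish where where":
  position 15–17: fish where where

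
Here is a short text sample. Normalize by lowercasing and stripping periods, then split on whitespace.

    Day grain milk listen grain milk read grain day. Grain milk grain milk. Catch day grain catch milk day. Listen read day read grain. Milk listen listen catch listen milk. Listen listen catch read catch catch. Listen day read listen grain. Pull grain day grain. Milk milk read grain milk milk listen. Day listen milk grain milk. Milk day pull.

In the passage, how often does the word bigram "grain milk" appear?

Scanning the 59 overlapping bigram windows for "grain milk":
  position 2–3: grain milk
  position 5–6: grain milk
  position 10–11: grain milk
  position 12–13: grain milk
  position 24–25: grain milk
  position 45–46: grain milk
  position 49–50: grain milk
  position 56–57: grain milk

8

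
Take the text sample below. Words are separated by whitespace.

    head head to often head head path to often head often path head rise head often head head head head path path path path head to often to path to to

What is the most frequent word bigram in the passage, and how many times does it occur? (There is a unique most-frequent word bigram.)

Bigram frequencies (highest first):
  head head: 5
  to often: 3
  often head: 3
  path path: 3
  head to: 2
  head path: 2
  … (9 more, each ≤ 2)

"head head", 5 times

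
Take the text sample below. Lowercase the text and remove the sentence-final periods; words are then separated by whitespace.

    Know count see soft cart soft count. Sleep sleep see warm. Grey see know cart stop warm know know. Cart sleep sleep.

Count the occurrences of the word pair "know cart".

2

Scanning the 21 overlapping bigram windows for "know cart":
  position 14–15: know cart
  position 19–20: know cart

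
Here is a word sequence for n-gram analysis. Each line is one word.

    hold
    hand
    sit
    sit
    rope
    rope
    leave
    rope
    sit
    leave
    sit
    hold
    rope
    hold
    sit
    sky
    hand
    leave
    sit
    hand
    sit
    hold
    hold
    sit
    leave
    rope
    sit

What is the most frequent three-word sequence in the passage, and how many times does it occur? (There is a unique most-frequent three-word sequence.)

Trigram frequencies (highest first):
  leave rope sit: 2
  hold hand sit: 1
  hand sit sit: 1
  sit sit rope: 1
  sit rope rope: 1
  rope rope leave: 1
  … (18 more, each ≤ 1)

"leave rope sit", 2 times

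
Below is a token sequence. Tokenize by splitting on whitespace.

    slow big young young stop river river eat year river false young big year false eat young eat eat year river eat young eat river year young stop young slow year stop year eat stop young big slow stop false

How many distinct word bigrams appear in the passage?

31

40 tokens → 39 bigram windows in total.
Repeated bigrams (each contributes count−1 duplicates):
  eat year: 2
  eat young: 2
  river eat: 2
  stop young: 2
  year river: 2
  young big: 2
  young eat: 2
  young stop: 2
8 duplicate windows → 39 − 8 = 31 distinct.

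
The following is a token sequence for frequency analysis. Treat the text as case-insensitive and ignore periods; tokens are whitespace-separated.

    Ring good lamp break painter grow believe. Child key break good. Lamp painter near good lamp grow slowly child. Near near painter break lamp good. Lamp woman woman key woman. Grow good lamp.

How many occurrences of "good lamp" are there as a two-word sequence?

Scanning the 32 overlapping bigram windows for "good lamp":
  position 2–3: good lamp
  position 11–12: good lamp
  position 15–16: good lamp
  position 25–26: good lamp
  position 32–33: good lamp

5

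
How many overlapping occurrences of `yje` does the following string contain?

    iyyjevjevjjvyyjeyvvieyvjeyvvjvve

2

Sliding a length-3 window over the 32 characters (30 positions):
  position 3–5: yje
  position 14–16: yje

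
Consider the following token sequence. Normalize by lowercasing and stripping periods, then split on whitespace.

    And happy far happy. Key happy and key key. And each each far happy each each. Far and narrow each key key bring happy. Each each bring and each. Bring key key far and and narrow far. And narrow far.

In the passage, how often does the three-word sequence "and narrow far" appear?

Scanning the 38 overlapping trigram windows for "and narrow far":
  position 35–37: and narrow far
  position 38–40: and narrow far

2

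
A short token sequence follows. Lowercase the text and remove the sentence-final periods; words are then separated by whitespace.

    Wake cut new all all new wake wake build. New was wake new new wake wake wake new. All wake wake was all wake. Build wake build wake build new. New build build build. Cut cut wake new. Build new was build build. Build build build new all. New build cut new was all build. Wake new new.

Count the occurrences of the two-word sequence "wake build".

4

Scanning the 57 overlapping bigram windows for "wake build":
  position 8–9: wake build
  position 24–25: wake build
  position 26–27: wake build
  position 28–29: wake build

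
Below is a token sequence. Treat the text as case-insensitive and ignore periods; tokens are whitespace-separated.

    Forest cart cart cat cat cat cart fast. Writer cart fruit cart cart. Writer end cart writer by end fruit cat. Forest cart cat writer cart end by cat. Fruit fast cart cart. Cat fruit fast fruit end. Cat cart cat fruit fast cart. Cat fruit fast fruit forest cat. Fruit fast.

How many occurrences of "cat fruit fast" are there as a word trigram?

Scanning the 50 overlapping trigram windows for "cat fruit fast":
  position 29–31: cat fruit fast
  position 34–36: cat fruit fast
  position 41–43: cat fruit fast
  position 45–47: cat fruit fast
  position 50–52: cat fruit fast

5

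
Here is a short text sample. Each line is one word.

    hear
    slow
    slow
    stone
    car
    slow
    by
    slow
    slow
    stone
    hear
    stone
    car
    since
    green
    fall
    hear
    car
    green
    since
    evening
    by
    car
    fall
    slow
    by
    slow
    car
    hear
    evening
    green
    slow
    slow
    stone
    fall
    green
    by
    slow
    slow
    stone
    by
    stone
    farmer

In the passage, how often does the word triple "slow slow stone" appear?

4

Scanning the 41 overlapping trigram windows for "slow slow stone":
  position 2–4: slow slow stone
  position 8–10: slow slow stone
  position 32–34: slow slow stone
  position 38–40: slow slow stone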